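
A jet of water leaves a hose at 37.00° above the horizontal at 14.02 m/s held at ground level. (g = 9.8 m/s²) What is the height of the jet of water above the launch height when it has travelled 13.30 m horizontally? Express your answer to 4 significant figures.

v_x = 14.02 cos 37.00° = 11.197 m/s, v_y0 = 14.02 sin 37.00° = 8.4374 m/s.
Time to reach x = 13.30 m: t = x / v_x = 13.30 / 11.197 = 1.1878 s.
y = v_y0 t − ½ g t² = 8.4374×1.1878 − 4.900×1.1878² = 3.109 m.

3.109 m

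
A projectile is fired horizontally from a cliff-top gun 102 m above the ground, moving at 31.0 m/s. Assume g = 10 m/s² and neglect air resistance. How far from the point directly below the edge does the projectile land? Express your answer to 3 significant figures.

140 m

Initial vertical velocity is zero, so the fall time comes from h = ½ g t²: t = √(2 × 102 / 10) = 4.517 s.
Horizontal motion is uniform at 31.0 m/s, so x = 31.0 × 4.517 = 140 m.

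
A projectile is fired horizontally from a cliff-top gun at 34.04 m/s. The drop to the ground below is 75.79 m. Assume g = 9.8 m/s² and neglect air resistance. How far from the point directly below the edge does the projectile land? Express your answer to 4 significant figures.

133.9 m

Initial vertical velocity is zero, so the fall time comes from h = ½ g t²: t = √(2 × 75.79 / 9.8) = 3.9329 s.
Horizontal motion is uniform at 34.04 m/s, so x = 34.04 × 3.9329 = 133.9 m.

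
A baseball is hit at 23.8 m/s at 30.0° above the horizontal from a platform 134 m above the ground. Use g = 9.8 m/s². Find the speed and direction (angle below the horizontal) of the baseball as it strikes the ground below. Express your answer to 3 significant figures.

v_x = 23.8 cos 30.0° = 20.61 m/s (constant).
|v_y| at impact = √((11.90)² + 2×9.8×134) = 52.61 m/s.
Speed = √(20.61² + 52.61²) = 56.5 m/s; angle = arctan(52.61/20.61) = 68.6° below horizontal.

56.5 m/s at 68.6° below the horizontal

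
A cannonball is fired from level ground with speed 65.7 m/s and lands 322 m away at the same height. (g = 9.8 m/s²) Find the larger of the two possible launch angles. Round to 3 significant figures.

66.5°

Level-ground range: R = v₀² sin(2θ)/g ⇒ sin 2θ = R g / v₀² = 322×9.8/65.7² = 0.7311.
2θ = arcsin(0.7311) = 46.98° or 180° − 46.98° = 133.02°.
So θ = 23.5° or θ = 66.5°.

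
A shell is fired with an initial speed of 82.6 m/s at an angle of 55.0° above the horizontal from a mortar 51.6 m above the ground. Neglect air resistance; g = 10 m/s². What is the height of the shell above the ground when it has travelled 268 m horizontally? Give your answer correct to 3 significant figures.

v_x = 82.6 cos 55.0° = 47.38 m/s, v_y0 = 82.6 sin 55.0° = 67.66 m/s.
Time to reach x = 268 m: t = x / v_x = 268 / 47.38 = 5.656 s.
y = 51.6 + v_y0 t − ½ g t² = 51.6 + 67.66×5.656 − 5.000×5.656² = 274 m.

274 m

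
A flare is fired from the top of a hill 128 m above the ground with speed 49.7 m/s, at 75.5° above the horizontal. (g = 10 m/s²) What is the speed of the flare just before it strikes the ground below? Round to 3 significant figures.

70.9 m/s

v_x = 49.7 cos 75.5° = 12.44 m/s is unchanged throughout.
For the vertical component, v_y² = v_y0² + 2 g h = (48.12)² + 2×10×128 = 4876, so |v_y| = 69.83 m/s.
Impact speed = √(v_x² + v_y²) = √(154.8 + 4876) = 70.9 m/s.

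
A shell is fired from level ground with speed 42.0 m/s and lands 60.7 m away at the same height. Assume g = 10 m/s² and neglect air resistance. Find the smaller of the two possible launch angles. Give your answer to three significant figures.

Level-ground range: R = v₀² sin(2θ)/g ⇒ sin 2θ = R g / v₀² = 60.7×10/42.0² = 0.3441.
2θ = arcsin(0.3441) = 20.13° or 180° − 20.13° = 159.87°.
So θ = 10.1° or θ = 79.9°.

10.1°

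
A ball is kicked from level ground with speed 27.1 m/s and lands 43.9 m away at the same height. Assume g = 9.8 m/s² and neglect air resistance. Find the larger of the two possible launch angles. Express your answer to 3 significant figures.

Level-ground range: R = v₀² sin(2θ)/g ⇒ sin 2θ = R g / v₀² = 43.9×9.8/27.1² = 0.5858.
2θ = arcsin(0.5858) = 35.86° or 180° − 35.86° = 144.14°.
So θ = 17.9° or θ = 72.1°.

72.1°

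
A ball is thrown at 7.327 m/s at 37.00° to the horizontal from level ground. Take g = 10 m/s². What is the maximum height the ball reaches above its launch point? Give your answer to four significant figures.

0.9722 m

Vertical component of launch velocity: v_y = 7.327 sin 37.00° = 4.4095 m/s.
At the highest point the vertical velocity is zero, so v_y² = 2 g h_max.
h_max = (4.4095)² / (2 × 10) = 19.444 / 20.00 = 0.9722 m.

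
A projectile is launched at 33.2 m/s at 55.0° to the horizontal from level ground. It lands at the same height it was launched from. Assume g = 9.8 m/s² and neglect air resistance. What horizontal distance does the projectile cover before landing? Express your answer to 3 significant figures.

106 m

Components: v_x = 33.2 cos 55.0° = 19.04 m/s, v_y = 33.2 sin 55.0° = 27.20 m/s.
Time of flight (same landing height): t = 2 v_y / g = 2 × 27.20 / 9.8 = 5.551 s.
Range: R = v_x · t = 19.04 × 5.551 = 106 m.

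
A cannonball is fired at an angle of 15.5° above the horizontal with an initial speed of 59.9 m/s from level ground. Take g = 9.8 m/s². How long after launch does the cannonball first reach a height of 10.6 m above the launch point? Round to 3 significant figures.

v_y0 = 59.9 sin 15.5° = 16.01 m/s.
Set y = v_y0 t − ½ g t² = 10.6: 4.900 t² − 16.01 t + 10.6 = 0.
t = [16.01 ± √(256.3 − 207.8)] / 9.8 = (16.01 ± 6.964) / 9.8, giving t = 0.923 s or t = 2.34 s.
The cannonball is on the way up at the first time, so t = 0.923 s.

0.923 s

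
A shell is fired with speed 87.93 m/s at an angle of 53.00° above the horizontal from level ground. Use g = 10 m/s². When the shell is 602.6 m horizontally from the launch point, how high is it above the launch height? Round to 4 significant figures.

v_x = 87.93 cos 53.00° = 52.918 m/s, v_y0 = 87.93 sin 53.00° = 70.224 m/s.
Time to reach x = 602.6 m: t = x / v_x = 602.6 / 52.918 = 11.387 s.
y = v_y0 t − ½ g t² = 70.224×11.387 − 5.000×11.387² = 151.3 m.

151.3 m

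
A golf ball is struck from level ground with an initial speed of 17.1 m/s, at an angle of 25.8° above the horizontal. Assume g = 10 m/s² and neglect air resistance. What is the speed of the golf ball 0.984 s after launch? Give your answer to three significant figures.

15.6 m/s

v_x = 17.1 cos 25.8° = 15.40 m/s (constant).
v_y(t) = 17.1 sin 25.8° − g t = 7.442 − 10 × 0.984 = -2.398 m/s.
Speed = √(v_x² + v_y²) = √(237.2 + 5.750) = 15.6 m/s.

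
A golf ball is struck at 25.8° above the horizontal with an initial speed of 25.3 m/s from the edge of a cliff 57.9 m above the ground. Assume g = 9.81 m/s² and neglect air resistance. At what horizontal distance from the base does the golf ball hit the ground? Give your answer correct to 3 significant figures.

Components: v_x = 25.3 cos 25.8° = 22.78 m/s, v_y = 25.3 sin 25.8° = 11.01 m/s.
Vertical: 0 = 57.9 + 11.01 t − ½(9.81) t² ⇒ 4.905 t² − 11.01 t − 57.9 = 0.
t = [11.01 + √(121.2 + 1136)] / 9.810 = 4.737 s.
Horizontal: R = v_x · t = 22.78 × 4.737 = 108 m.

108 m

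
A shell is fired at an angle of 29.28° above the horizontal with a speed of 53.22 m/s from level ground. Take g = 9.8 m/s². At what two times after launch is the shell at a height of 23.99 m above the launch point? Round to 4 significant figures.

1.187 s and 4.125 s

v_y0 = 53.22 sin 29.28° = 26.029 m/s.
Set y = v_y0 t − ½ g t² = 23.99: 4.900 t² − 26.029 t + 23.99 = 0.
t = [26.029 ± √(677.51 − 470.20)] / 9.8 = (26.029 ± 14.398) / 9.8, giving t = 1.187 s or t = 4.125 s.
So the shell is at 23.99 m at t = 1.187 s (rising) and t = 4.125 s (falling).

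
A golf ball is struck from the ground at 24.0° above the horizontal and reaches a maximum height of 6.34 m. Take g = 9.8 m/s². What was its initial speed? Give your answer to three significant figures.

At maximum height v_y = 0, so (v₀ sin θ)² = 2 g H.
v₀ sin 24.0° = √(2 × 9.8 × 6.34) = 11.15 m/s.
v₀ = 11.15 / sin 24.0° = 11.15 / 0.4067 = 27.4 m/s.

27.4 m/s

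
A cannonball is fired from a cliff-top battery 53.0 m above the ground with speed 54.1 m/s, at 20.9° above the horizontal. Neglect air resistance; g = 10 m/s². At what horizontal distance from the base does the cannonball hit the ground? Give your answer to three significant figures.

Components: v_x = 54.1 cos 20.9° = 50.54 m/s, v_y = 54.1 sin 20.9° = 19.30 m/s.
Vertical: 0 = 53.0 + 19.30 t − ½(10) t² ⇒ 5.000 t² − 19.30 t − 53.0 = 0.
t = [19.30 + √(372.5 + 1060)] / 10.00 = 5.715 s.
Horizontal: R = v_x · t = 50.54 × 5.715 = 289 m.

289 m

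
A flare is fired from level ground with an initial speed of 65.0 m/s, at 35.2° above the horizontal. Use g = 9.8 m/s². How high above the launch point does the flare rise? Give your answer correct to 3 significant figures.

71.6 m

Vertical component of launch velocity: v_y = 65.0 sin 35.2° = 37.47 m/s.
At the highest point the vertical velocity is zero, so v_y² = 2 g h_max.
h_max = (37.47)² / (2 × 9.8) = 1404 / 19.60 = 71.6 m.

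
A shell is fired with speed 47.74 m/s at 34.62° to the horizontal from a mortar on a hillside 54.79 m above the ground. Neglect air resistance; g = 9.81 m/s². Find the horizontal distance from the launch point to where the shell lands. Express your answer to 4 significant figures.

279.0 m

Components: v_x = 47.74 cos 34.62° = 39.287 m/s, v_y = 47.74 sin 34.62° = 27.123 m/s.
Vertical: 0 = 54.79 + 27.123 t − ½(9.81) t² ⇒ 4.905 t² − 27.123 t − 54.79 = 0.
t = [27.123 + √(735.66 + 1075.0)] / 9.810 = 7.1024 s.
Horizontal: R = v_x · t = 39.287 × 7.1024 = 279.0 m.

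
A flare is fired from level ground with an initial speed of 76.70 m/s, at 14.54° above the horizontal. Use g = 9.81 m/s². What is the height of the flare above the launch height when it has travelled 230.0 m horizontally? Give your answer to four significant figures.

12.58 m

v_x = 76.70 cos 14.54° = 74.243 m/s, v_y0 = 76.70 sin 14.54° = 19.256 m/s.
Time to reach x = 230.0 m: t = x / v_x = 230.0 / 74.243 = 3.0979 s.
y = v_y0 t − ½ g t² = 19.256×3.0979 − 4.905×3.0979² = 12.58 m.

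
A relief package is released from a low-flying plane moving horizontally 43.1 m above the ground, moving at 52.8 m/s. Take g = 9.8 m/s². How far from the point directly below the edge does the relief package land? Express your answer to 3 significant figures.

Initial vertical velocity is zero, so the fall time comes from h = ½ g t²: t = √(2 × 43.1 / 9.8) = 2.966 s.
Horizontal motion is uniform at 52.8 m/s, so x = 52.8 × 2.966 = 157 m.

157 m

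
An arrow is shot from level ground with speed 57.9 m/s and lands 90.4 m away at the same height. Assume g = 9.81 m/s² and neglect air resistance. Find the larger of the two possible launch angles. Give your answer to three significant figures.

82.3°

Level-ground range: R = v₀² sin(2θ)/g ⇒ sin 2θ = R g / v₀² = 90.4×9.81/57.9² = 0.2645.
2θ = arcsin(0.2645) = 15.34° or 180° − 15.34° = 164.66°.
So θ = 7.67° or θ = 82.3°.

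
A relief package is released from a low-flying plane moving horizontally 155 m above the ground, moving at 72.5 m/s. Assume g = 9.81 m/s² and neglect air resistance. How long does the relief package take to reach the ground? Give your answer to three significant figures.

The horizontal speed doesn't affect the fall. With v_y0 = 0, h = ½ g t².
t = √(2 × 155 / 9.81) = √31.60 = 5.62 s.

5.62 s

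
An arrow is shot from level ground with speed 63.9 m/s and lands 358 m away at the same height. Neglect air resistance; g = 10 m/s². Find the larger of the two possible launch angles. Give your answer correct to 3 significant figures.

59.4°

Level-ground range: R = v₀² sin(2θ)/g ⇒ sin 2θ = R g / v₀² = 358×10/63.9² = 0.8768.
2θ = arcsin(0.8768) = 61.26° or 180° − 61.26° = 118.74°.
So θ = 30.6° or θ = 59.4°.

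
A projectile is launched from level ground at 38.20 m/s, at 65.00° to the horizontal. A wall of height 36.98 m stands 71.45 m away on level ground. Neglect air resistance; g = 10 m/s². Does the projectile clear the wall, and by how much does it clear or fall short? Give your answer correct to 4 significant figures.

Yes — it clears the wall by 18.31 m.

v_x = 38.20 cos 65.00° = 16.144 m/s; v_y0 = 38.20 sin 65.00° = 34.621 m/s.
Time to reach the wall: t = 71.45 / 16.144 = 4.4258 s.
Height at that point: y = 34.621×4.4258 − 5.000×4.4258² = 55.287 m.
That is 55.287 − 36.98 = 18.31 m above the top of the wall, so the projectile clears it.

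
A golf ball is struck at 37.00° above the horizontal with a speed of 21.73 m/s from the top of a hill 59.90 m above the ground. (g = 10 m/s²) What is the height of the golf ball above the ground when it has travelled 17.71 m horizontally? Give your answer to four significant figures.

v_x = 21.73 cos 37.00° = 17.354 m/s, v_y0 = 21.73 sin 37.00° = 13.077 m/s.
Time to reach x = 17.71 m: t = x / v_x = 17.71 / 17.354 = 1.0205 s.
y = 59.90 + v_y0 t − ½ g t² = 59.90 + 13.077×1.0205 − 5.000×1.0205² = 68.04 m.

68.04 m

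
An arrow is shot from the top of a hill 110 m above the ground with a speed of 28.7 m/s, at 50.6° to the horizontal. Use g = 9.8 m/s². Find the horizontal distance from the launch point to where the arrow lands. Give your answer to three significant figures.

137 m

Components: v_x = 28.7 cos 50.6° = 18.22 m/s, v_y = 28.7 sin 50.6° = 22.18 m/s.
Vertical: 0 = 110 + 22.18 t − ½(9.8) t² ⇒ 4.900 t² − 22.18 t − 110 = 0.
t = [22.18 + √(492.0 + 2156)] / 9.800 = 7.514 s.
Horizontal: R = v_x · t = 18.22 × 7.514 = 137 m.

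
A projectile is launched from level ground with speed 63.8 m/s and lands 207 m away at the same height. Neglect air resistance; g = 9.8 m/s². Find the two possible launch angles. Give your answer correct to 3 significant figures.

Level-ground range: R = v₀² sin(2θ)/g ⇒ sin 2θ = R g / v₀² = 207×9.8/63.8² = 0.4984.
2θ = arcsin(0.4984) = 29.89° or 180° − 29.89° = 150.11°.
So θ = 14.9° or θ = 75.1°.

14.9° and 75.1°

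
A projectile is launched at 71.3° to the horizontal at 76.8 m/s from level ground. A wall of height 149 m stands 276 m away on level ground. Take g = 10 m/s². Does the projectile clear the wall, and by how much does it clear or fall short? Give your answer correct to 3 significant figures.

v_x = 76.8 cos 71.3° = 24.62 m/s; v_y0 = 76.8 sin 71.3° = 72.75 m/s.
Time to reach the wall: t = 276 / 24.62 = 11.21 s.
Height at that point: y = 72.75×11.21 − 5.000×11.21² = 187.2 m.
That is 187.2 − 149 = 38.2 m above the top of the wall, so the projectile clears it.

Yes — it clears the wall by 38.2 m.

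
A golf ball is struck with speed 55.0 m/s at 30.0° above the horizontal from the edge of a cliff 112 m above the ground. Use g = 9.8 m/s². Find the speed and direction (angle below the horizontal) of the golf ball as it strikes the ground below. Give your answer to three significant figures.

v_x = 55.0 cos 30.0° = 47.63 m/s (constant).
|v_y| at impact = √((27.50)² + 2×9.8×112) = 54.33 m/s.
Speed = √(47.63² + 54.33²) = 72.3 m/s; angle = arctan(54.33/47.63) = 48.8° below horizontal.

72.3 m/s at 48.8° below the horizontal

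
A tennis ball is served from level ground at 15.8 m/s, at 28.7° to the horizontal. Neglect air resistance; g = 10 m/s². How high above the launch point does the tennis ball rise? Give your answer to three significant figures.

Vertical component of launch velocity: v_y = 15.8 sin 28.7° = 7.588 m/s.
At the highest point the vertical velocity is zero, so v_y² = 2 g h_max.
h_max = (7.588)² / (2 × 10) = 57.58 / 20.00 = 2.88 m.

2.88 m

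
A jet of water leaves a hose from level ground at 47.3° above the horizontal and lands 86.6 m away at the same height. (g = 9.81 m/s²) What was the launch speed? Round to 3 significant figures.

On level ground, R = v₀² sin(2θ) / g, so v₀ = √(R g / sin 2θ).
sin(2 × 47.3°) = 0.9968.
v₀ = √(86.6 × 9.81 / 0.9968) = √852.3 = 29.2 m/s.

29.2 m/s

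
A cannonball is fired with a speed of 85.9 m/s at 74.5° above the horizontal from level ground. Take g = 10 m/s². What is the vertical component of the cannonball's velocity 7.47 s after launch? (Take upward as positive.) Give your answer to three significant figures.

8.08 m/s

Initial vertical component: v_y0 = 85.9 sin 74.5° = 82.78 m/s.
v_y(t) = v_y0 − g t = 82.78 − 10 × 7.47 = 8.08 m/s.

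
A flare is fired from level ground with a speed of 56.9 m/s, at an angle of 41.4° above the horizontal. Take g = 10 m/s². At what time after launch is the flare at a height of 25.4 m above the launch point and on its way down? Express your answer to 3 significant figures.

6.78 s

v_y0 = 56.9 sin 41.4° = 37.63 m/s.
Set y = v_y0 t − ½ g t² = 25.4: 5.000 t² − 37.63 t + 25.4 = 0.
t = [37.63 ± √(1416 − 508.0)] / 10 = (37.63 ± 30.13) / 10, giving t = 0.750 s or t = 6.78 s.
On the way down corresponds to the larger root: t = 6.78 s.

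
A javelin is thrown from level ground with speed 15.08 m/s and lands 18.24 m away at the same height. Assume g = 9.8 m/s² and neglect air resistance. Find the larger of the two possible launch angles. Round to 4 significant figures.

64.09°

Level-ground range: R = v₀² sin(2θ)/g ⇒ sin 2θ = R g / v₀² = 18.24×9.8/15.08² = 0.7860.
2θ = arcsin(0.7860) = 51.813° or 180° − 51.813° = 128.187°.
So θ = 25.91° or θ = 64.09°.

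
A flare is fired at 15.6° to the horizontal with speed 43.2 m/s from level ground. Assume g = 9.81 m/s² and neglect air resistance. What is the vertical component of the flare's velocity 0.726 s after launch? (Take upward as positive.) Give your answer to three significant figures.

4.50 m/s

Initial vertical component: v_y0 = 43.2 sin 15.6° = 11.62 m/s.
v_y(t) = v_y0 − g t = 11.62 − 9.81 × 0.726 = 4.50 m/s.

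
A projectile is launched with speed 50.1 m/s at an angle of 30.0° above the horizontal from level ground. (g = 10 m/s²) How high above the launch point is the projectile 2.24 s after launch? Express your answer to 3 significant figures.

31.0 m

v_y0 = 50.1 sin 30.0° = 25.05 m/s.
y(t) = v_y0 t − ½ g t² = 25.05×2.24 − 5.000×2.24² = 31.0 m.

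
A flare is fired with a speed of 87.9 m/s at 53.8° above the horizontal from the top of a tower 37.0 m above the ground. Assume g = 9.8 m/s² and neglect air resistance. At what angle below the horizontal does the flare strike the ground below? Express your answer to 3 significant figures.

v_x = 87.9 cos 53.8° = 51.91 m/s.
At impact |v_y| = √(v_y0² + 2 g h) = √(70.93² + 2×9.8×37.0) = 75.87 m/s.
Angle below horizontal = arctan(|v_y| / v_x) = arctan(75.87 / 51.91) = 55.6°.

55.6°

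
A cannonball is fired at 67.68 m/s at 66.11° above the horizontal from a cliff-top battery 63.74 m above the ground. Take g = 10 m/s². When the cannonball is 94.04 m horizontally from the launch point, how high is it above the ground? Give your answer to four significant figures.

v_x = 67.68 cos 66.11° = 27.409 m/s, v_y0 = 67.68 sin 66.11° = 61.881 m/s.
Time to reach x = 94.04 m: t = x / v_x = 94.04 / 27.409 = 3.4310 s.
y = 63.74 + v_y0 t − ½ g t² = 63.74 + 61.881×3.4310 − 5.000×3.4310² = 217.2 m.

217.2 m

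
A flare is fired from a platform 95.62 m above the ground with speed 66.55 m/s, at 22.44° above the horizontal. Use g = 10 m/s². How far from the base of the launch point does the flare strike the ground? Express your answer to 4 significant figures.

467.3 m

Components: v_x = 66.55 cos 22.44° = 61.511 m/s, v_y = 66.55 sin 22.44° = 25.403 m/s.
Vertical: 0 = 95.62 + 25.403 t − ½(10) t² ⇒ 5.000 t² − 25.403 t − 95.62 = 0.
t = [25.403 + √(645.31 + 1912.4)] / 10.00 = 7.5977 s.
Horizontal: R = v_x · t = 61.511 × 7.5977 = 467.3 m.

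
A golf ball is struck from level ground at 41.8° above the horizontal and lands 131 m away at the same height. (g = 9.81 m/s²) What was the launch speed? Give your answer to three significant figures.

On level ground, R = v₀² sin(2θ) / g, so v₀ = √(R g / sin 2θ).
sin(2 × 41.8°) = 0.9938.
v₀ = √(131 × 9.81 / 0.9938) = √1293 = 36.0 m/s.

36.0 m/s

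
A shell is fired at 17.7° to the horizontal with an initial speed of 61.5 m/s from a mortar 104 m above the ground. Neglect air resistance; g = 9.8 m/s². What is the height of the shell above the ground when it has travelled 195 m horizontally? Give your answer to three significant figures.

v_x = 61.5 cos 17.7° = 58.59 m/s, v_y0 = 61.5 sin 17.7° = 18.70 m/s.
Time to reach x = 195 m: t = x / v_x = 195 / 58.59 = 3.328 s.
y = 104 + v_y0 t − ½ g t² = 104 + 18.70×3.328 − 4.900×3.328² = 112 m.

112 m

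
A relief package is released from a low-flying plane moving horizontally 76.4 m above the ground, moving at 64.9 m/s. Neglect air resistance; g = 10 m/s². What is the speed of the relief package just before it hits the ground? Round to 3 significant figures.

75.8 m/s

Fall time: t = √(2 × 76.4 / 10) = 3.909 s.
At impact: v_x = 64.9 m/s (unchanged), v_y = g t = 10 × 3.909 = 39.09 m/s.
Speed = √(v_x² + v_y²) = √(4212 + 1528) = 75.8 m/s.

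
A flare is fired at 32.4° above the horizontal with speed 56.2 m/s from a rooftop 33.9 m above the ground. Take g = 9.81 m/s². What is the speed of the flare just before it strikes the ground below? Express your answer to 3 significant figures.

61.8 m/s

v_x = 56.2 cos 32.4° = 47.45 m/s is unchanged throughout.
For the vertical component, v_y² = v_y0² + 2 g h = (30.11)² + 2×9.81×33.9 = 1572, so |v_y| = 39.65 m/s.
Impact speed = √(v_x² + v_y²) = √(2252 + 1572) = 61.8 m/s.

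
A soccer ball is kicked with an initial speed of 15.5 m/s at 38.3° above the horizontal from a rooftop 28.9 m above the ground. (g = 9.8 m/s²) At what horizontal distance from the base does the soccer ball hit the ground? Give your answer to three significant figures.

43.8 m

Components: v_x = 15.5 cos 38.3° = 12.16 m/s, v_y = 15.5 sin 38.3° = 9.607 m/s.
Vertical: 0 = 28.9 + 9.607 t − ½(9.8) t² ⇒ 4.900 t² − 9.607 t − 28.9 = 0.
t = [9.607 + √(92.29 + 566.4)] / 9.800 = 3.599 s.
Horizontal: R = v_x · t = 12.16 × 3.599 = 43.8 m.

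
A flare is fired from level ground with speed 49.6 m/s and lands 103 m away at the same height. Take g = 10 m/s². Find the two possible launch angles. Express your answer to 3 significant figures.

Level-ground range: R = v₀² sin(2θ)/g ⇒ sin 2θ = R g / v₀² = 103×10/49.6² = 0.4187.
2θ = arcsin(0.4187) = 24.75° or 180° − 24.75° = 155.25°.
So θ = 12.4° or θ = 77.6°.

12.4° and 77.6°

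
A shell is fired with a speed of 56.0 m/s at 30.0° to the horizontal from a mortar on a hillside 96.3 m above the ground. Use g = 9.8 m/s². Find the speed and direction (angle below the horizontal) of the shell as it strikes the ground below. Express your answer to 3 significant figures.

v_x = 56.0 cos 30.0° = 48.50 m/s (constant).
|v_y| at impact = √((28.00)² + 2×9.8×96.3) = 51.69 m/s.
Speed = √(48.50² + 51.69²) = 70.9 m/s; angle = arctan(51.69/48.50) = 46.8° below horizontal.

70.9 m/s at 46.8° below the horizontal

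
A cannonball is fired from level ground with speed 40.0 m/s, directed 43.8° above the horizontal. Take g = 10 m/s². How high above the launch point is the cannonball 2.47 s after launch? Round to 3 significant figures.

37.9 m

v_y0 = 40.0 sin 43.8° = 27.69 m/s.
y(t) = v_y0 t − ½ g t² = 27.69×2.47 − 5.000×2.47² = 37.9 m.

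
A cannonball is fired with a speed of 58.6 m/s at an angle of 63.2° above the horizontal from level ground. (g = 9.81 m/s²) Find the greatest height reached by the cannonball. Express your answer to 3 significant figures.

139 m

Vertical component of launch velocity: v_y = 58.6 sin 63.2° = 52.31 m/s.
At the highest point the vertical velocity is zero, so v_y² = 2 g h_max.
h_max = (52.31)² / (2 × 9.81) = 2736 / 19.62 = 139 m.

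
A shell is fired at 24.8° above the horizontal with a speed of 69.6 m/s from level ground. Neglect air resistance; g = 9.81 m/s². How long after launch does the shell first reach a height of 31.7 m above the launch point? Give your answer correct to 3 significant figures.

v_y0 = 69.6 sin 24.8° = 29.19 m/s.
Set y = v_y0 t − ½ g t² = 31.7: 4.905 t² − 29.19 t + 31.7 = 0.
t = [29.19 ± √(852.1 − 622.0)] / 9.81 = (29.19 ± 15.17) / 9.81, giving t = 1.43 s or t = 4.52 s.
The shell is on the way up at the first time, so t = 1.43 s.

1.43 s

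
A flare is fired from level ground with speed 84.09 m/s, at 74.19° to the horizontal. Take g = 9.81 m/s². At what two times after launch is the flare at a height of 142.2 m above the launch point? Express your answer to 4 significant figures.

2.000 s and 14.50 s

v_y0 = 84.09 sin 74.19° = 80.909 m/s.
Set y = v_y0 t − ½ g t² = 142.2: 4.905 t² − 80.909 t + 142.2 = 0.
t = [80.909 ± √(6546.3 − 2790.0)] / 9.81 = (80.909 ± 61.289) / 9.81, giving t = 2.000 s or t = 14.50 s.
So the flare is at 142.2 m at t = 2.000 s (rising) and t = 14.50 s (falling).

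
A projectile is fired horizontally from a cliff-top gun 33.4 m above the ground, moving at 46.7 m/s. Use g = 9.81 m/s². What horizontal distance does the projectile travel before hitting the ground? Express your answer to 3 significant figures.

122 m

Initial vertical velocity is zero, so the fall time comes from h = ½ g t²: t = √(2 × 33.4 / 9.81) = 2.609 s.
Horizontal motion is uniform at 46.7 m/s, so x = 46.7 × 2.609 = 122 m.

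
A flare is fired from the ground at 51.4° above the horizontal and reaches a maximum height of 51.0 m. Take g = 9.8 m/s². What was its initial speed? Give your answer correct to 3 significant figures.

At maximum height v_y = 0, so (v₀ sin θ)² = 2 g H.
v₀ sin 51.4° = √(2 × 9.8 × 51.0) = 31.62 m/s.
v₀ = 31.62 / sin 51.4° = 31.62 / 0.7815 = 40.5 m/s.

40.5 m/s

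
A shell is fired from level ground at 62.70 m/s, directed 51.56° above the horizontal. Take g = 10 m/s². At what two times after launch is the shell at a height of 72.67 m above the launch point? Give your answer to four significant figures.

1.815 s and 8.007 s

v_y0 = 62.70 sin 51.56° = 49.110 m/s.
Set y = v_y0 t − ½ g t² = 72.67: 5.000 t² − 49.110 t + 72.67 = 0.
t = [49.110 ± √(2411.8 − 1453.4)] / 10 = (49.110 ± 30.958) / 10, giving t = 1.815 s or t = 8.007 s.
So the shell is at 72.67 m at t = 1.815 s (rising) and t = 8.007 s (falling).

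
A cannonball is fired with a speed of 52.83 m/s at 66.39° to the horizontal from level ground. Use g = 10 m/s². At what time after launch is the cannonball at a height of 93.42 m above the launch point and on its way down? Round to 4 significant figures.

7.020 s

v_y0 = 52.83 sin 66.39° = 48.408 m/s.
Set y = v_y0 t − ½ g t² = 93.42: 5.000 t² − 48.408 t + 93.42 = 0.
t = [48.408 ± √(2343.3 − 1868.4)] / 10 = (48.408 ± 21.792) / 10, giving t = 2.662 s or t = 7.020 s.
On the way down corresponds to the larger root: t = 7.020 s.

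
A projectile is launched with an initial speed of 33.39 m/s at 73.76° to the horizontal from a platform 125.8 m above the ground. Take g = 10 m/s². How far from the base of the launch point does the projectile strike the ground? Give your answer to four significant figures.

85.52 m

Components: v_x = 33.39 cos 73.76° = 9.3379 m/s, v_y = 33.39 sin 73.76° = 32.058 m/s.
Vertical: 0 = 125.8 + 32.058 t − ½(10) t² ⇒ 5.000 t² − 32.058 t − 125.8 = 0.
t = [32.058 + √(1027.7 + 2516.0)] / 10.00 = 9.1587 s.
Horizontal: R = v_x · t = 9.3379 × 9.1587 = 85.52 m.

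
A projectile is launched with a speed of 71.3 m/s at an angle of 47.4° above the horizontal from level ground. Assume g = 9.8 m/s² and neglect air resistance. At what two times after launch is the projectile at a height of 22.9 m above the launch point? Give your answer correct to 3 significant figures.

v_y0 = 71.3 sin 47.4° = 52.48 m/s.
Set y = v_y0 t − ½ g t² = 22.9: 4.900 t² − 52.48 t + 22.9 = 0.
t = [52.48 ± √(2754 − 448.8)] / 9.8 = (52.48 ± 48.01) / 9.8, giving t = 0.456 s or t = 10.3 s.
So the projectile is at 22.9 m at t = 0.456 s (rising) and t = 10.3 s (falling).

0.456 s and 10.3 s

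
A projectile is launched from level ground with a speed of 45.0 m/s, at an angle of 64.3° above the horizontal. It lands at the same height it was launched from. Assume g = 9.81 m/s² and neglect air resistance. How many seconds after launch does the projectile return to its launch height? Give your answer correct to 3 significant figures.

Vertical component: v_y = 45.0 sin 64.3° = 40.55 m/s.
For a projectile landing at launch height, time of flight is t = 2 v_y / g = 2 × 40.55 / 9.81 = 8.27 s.

8.27 s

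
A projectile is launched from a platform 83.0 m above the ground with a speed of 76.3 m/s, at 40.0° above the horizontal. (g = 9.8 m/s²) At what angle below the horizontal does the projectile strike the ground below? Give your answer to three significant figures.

47.4°

v_x = 76.3 cos 40.0° = 58.45 m/s.
At impact |v_y| = √(v_y0² + 2 g h) = √(49.04² + 2×9.8×83.0) = 63.50 m/s.
Angle below horizontal = arctan(|v_y| / v_x) = arctan(63.50 / 58.45) = 47.4°.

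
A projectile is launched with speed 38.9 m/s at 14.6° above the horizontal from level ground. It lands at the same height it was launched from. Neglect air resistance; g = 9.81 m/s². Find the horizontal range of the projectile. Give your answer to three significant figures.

75.3 m

For level ground, R = v₀² sin(2θ) / g.
sin(2 × 14.6°) = sin 29.20° = 0.4879.
R = (38.9)² × 0.4879 / 9.81 = 75.3 m.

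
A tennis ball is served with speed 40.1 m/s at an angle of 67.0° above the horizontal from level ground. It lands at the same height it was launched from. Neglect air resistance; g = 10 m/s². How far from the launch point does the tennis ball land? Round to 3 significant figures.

116 m

Components: v_x = 40.1 cos 67.0° = 15.67 m/s, v_y = 40.1 sin 67.0° = 36.91 m/s.
Time of flight (same landing height): t = 2 v_y / g = 2 × 36.91 / 10 = 7.382 s.
Range: R = v_x · t = 15.67 × 7.382 = 116 m.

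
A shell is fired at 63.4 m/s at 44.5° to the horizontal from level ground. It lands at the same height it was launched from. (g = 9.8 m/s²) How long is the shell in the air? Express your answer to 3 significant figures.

9.07 s

Vertical component: v_y = 63.4 sin 44.5° = 44.44 m/s.
For a projectile landing at launch height, time of flight is t = 2 v_y / g = 2 × 44.44 / 9.8 = 9.07 s.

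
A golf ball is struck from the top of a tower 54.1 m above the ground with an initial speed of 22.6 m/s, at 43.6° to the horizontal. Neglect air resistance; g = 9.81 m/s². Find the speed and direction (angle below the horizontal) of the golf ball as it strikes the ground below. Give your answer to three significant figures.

39.7 m/s at 65.6° below the horizontal

v_x = 22.6 cos 43.6° = 16.37 m/s (constant).
|v_y| at impact = √((15.59)² + 2×9.81×54.1) = 36.12 m/s.
Speed = √(16.37² + 36.12²) = 39.7 m/s; angle = arctan(36.12/16.37) = 65.6° below horizontal.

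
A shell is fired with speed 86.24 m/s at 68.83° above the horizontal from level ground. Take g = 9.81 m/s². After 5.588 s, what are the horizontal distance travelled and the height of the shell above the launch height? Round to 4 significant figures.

v_x = 86.24 cos 68.83° = 31.144 m/s; v_y0 = 86.24 sin 68.83° = 80.420 m/s.
x = v_x t = 31.144 × 5.588 = 174.0 m.
y = v_y0 t − ½ g t² = 80.420×5.588 − 4.905×5.588² = 296.2 m.

x = 174.0 m, y = 296.2 m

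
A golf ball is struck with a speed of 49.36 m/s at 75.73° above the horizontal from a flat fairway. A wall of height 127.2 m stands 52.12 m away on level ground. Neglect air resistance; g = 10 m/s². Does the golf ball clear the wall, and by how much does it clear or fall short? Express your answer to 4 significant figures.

No — it falls 14.03 m short of clearing the wall.

v_x = 49.36 cos 75.73° = 12.167 m/s; v_y0 = 49.36 sin 75.73° = 47.837 m/s.
Time to reach the wall: t = 52.12 / 12.167 = 4.2837 s.
Height at that point: y = 47.837×4.2837 − 5.000×4.2837² = 113.17 m.
That is 127.2 − 113.17 = 14.03 m below the top of the wall, so the golf ball does not clear it.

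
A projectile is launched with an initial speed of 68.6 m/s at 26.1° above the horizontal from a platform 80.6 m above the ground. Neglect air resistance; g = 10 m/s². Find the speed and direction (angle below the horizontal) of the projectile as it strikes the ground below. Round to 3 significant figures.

v_x = 68.6 cos 26.1° = 61.60 m/s (constant).
|v_y| at impact = √((30.18)² + 2×10×80.6) = 50.23 m/s.
Speed = √(61.60² + 50.23²) = 79.5 m/s; angle = arctan(50.23/61.60) = 39.2° below horizontal.

79.5 m/s at 39.2° below the horizontal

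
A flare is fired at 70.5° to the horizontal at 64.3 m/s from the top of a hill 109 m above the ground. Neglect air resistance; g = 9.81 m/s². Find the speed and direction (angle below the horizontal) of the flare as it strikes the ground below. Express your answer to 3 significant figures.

v_x = 64.3 cos 70.5° = 21.46 m/s (constant).
|v_y| at impact = √((60.61)² + 2×9.81×109) = 76.24 m/s.
Speed = √(21.46² + 76.24²) = 79.2 m/s; angle = arctan(76.24/21.46) = 74.3° below horizontal.

79.2 m/s at 74.3° below the horizontal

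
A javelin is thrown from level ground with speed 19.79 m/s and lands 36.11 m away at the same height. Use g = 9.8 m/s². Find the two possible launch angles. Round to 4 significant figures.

32.32° and 57.68°

Level-ground range: R = v₀² sin(2θ)/g ⇒ sin 2θ = R g / v₀² = 36.11×9.8/19.79² = 0.9036.
2θ = arcsin(0.9036) = 64.635° or 180° − 64.635° = 115.365°.
So θ = 32.32° or θ = 57.68°.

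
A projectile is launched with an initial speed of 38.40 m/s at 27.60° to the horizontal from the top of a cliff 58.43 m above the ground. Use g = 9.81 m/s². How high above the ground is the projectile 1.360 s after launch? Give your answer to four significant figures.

v_y0 = 38.40 sin 27.60° = 17.791 m/s.
y(t) = 58.43 + v_y0 t − ½ g t² = 58.43 + 17.791×1.360 − ½×9.81×1.360² = 73.55 m.

73.55 m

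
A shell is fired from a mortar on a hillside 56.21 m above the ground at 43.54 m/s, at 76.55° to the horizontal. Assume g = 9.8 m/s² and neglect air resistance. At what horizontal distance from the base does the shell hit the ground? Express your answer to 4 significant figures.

Components: v_x = 43.54 cos 76.55° = 10.127 m/s, v_y = 43.54 sin 76.55° = 42.346 m/s.
Vertical: 0 = 56.21 + 42.346 t − ½(9.8) t² ⇒ 4.900 t² − 42.346 t − 56.21 = 0.
t = [42.346 + √(1793.2 + 1101.7)] / 9.800 = 9.8113 s.
Horizontal: R = v_x · t = 10.127 × 9.8113 = 99.36 m.

99.36 m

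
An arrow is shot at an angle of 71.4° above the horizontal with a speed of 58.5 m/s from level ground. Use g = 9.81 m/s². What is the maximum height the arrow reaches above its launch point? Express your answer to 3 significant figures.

Vertical component of launch velocity: v_y = 58.5 sin 71.4° = 55.44 m/s.
At the highest point the vertical velocity is zero, so v_y² = 2 g h_max.
h_max = (55.44)² / (2 × 9.81) = 3074 / 19.62 = 157 m.

157 m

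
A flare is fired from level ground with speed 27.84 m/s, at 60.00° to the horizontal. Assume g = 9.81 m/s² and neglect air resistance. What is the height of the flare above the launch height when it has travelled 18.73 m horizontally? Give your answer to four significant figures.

v_x = 27.84 cos 60.00° = 13.920 m/s, v_y0 = 27.84 sin 60.00° = 24.110 m/s.
Time to reach x = 18.73 m: t = x / v_x = 18.73 / 13.920 = 1.3455 s.
y = v_y0 t − ½ g t² = 24.110×1.3455 − 4.905×1.3455² = 23.56 m.

23.56 m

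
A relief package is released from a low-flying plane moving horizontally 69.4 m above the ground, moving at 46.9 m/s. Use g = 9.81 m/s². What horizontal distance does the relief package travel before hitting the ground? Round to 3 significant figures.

Initial vertical velocity is zero, so the fall time comes from h = ½ g t²: t = √(2 × 69.4 / 9.81) = 3.761 s.
Horizontal motion is uniform at 46.9 m/s, so x = 46.9 × 3.761 = 176 m.

176 m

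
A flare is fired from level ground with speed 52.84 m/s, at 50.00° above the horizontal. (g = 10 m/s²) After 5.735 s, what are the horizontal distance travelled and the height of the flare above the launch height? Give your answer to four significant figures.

v_x = 52.84 cos 50.00° = 33.965 m/s; v_y0 = 52.84 sin 50.00° = 40.478 m/s.
x = v_x t = 33.965 × 5.735 = 194.8 m.
y = v_y0 t − ½ g t² = 40.478×5.735 − 5.000×5.735² = 67.69 m.

x = 194.8 m, y = 67.69 m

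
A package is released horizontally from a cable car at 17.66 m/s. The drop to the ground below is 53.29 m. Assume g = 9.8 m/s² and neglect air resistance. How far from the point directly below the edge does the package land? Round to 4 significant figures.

Initial vertical velocity is zero, so the fall time comes from h = ½ g t²: t = √(2 × 53.29 / 9.8) = 3.2978 s.
Horizontal motion is uniform at 17.66 m/s, so x = 17.66 × 3.2978 = 58.24 m.

58.24 m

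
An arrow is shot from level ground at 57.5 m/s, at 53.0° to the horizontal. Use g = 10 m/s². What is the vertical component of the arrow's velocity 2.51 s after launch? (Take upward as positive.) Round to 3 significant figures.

20.8 m/s

Initial vertical component: v_y0 = 57.5 sin 53.0° = 45.92 m/s.
v_y(t) = v_y0 − g t = 45.92 − 10 × 2.51 = 20.8 m/s.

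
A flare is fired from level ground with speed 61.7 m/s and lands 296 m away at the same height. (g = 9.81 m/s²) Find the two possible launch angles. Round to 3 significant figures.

Level-ground range: R = v₀² sin(2θ)/g ⇒ sin 2θ = R g / v₀² = 296×9.81/61.7² = 0.7628.
2θ = arcsin(0.7628) = 49.71° or 180° − 49.71° = 130.29°.
So θ = 24.9° or θ = 65.1°.

24.9° and 65.1°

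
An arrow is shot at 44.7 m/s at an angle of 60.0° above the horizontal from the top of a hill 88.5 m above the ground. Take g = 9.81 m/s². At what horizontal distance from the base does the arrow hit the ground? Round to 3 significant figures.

218 m

Components: v_x = 44.7 cos 60.0° = 22.35 m/s, v_y = 44.7 sin 60.0° = 38.71 m/s.
Vertical: 0 = 88.5 + 38.71 t − ½(9.81) t² ⇒ 4.905 t² − 38.71 t − 88.5 = 0.
t = [38.71 + √(1498 + 1736)] / 9.810 = 9.743 s.
Horizontal: R = v_x · t = 22.35 × 9.743 = 218 m.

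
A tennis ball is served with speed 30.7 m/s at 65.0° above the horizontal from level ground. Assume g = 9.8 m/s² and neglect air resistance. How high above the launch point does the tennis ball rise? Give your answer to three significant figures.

Vertical component of launch velocity: v_y = 30.7 sin 65.0° = 27.82 m/s.
At the highest point the vertical velocity is zero, so v_y² = 2 g h_max.
h_max = (27.82)² / (2 × 9.8) = 774.0 / 19.60 = 39.5 m.

39.5 m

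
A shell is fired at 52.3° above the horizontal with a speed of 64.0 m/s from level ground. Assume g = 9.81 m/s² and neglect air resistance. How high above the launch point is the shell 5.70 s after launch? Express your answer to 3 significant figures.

v_y0 = 64.0 sin 52.3° = 50.64 m/s.
y(t) = v_y0 t − ½ g t² = 50.64×5.70 − 4.905×5.70² = 129 m.

129 m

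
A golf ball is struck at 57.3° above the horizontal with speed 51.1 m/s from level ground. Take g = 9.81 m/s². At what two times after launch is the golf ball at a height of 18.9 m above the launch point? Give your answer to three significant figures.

0.464 s and 8.30 s

v_y0 = 51.1 sin 57.3° = 43.00 m/s.
Set y = v_y0 t − ½ g t² = 18.9: 4.905 t² − 43.00 t + 18.9 = 0.
t = [43.00 ± √(1849 − 370.8)] / 9.81 = (43.00 ± 38.45) / 9.81, giving t = 0.464 s or t = 8.30 s.
So the golf ball is at 18.9 m at t = 0.464 s (rising) and t = 8.30 s (falling).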